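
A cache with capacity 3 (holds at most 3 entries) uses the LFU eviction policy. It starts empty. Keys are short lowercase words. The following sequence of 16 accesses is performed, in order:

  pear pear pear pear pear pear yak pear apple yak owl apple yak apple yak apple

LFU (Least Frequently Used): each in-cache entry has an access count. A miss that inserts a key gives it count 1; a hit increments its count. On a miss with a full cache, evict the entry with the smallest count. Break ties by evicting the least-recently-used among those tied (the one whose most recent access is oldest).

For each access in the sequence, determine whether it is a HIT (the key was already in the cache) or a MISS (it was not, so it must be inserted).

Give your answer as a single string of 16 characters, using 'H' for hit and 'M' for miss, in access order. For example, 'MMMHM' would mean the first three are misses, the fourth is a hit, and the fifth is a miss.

Answer: MHHHHHMHMHMMHHHH

Derivation:
LFU simulation (capacity=3):
  1. access pear: MISS. Cache: [pear(c=1)]
  2. access pear: HIT, count now 2. Cache: [pear(c=2)]
  3. access pear: HIT, count now 3. Cache: [pear(c=3)]
  4. access pear: HIT, count now 4. Cache: [pear(c=4)]
  5. access pear: HIT, count now 5. Cache: [pear(c=5)]
  6. access pear: HIT, count now 6. Cache: [pear(c=6)]
  7. access yak: MISS. Cache: [yak(c=1) pear(c=6)]
  8. access pear: HIT, count now 7. Cache: [yak(c=1) pear(c=7)]
  9. access apple: MISS. Cache: [yak(c=1) apple(c=1) pear(c=7)]
  10. access yak: HIT, count now 2. Cache: [apple(c=1) yak(c=2) pear(c=7)]
  11. access owl: MISS, evict apple(c=1). Cache: [owl(c=1) yak(c=2) pear(c=7)]
  12. access apple: MISS, evict owl(c=1). Cache: [apple(c=1) yak(c=2) pear(c=7)]
  13. access yak: HIT, count now 3. Cache: [apple(c=1) yak(c=3) pear(c=7)]
  14. access apple: HIT, count now 2. Cache: [apple(c=2) yak(c=3) pear(c=7)]
  15. access yak: HIT, count now 4. Cache: [apple(c=2) yak(c=4) pear(c=7)]
  16. access apple: HIT, count now 3. Cache: [apple(c=3) yak(c=4) pear(c=7)]
Total: 11 hits, 5 misses, 2 evictions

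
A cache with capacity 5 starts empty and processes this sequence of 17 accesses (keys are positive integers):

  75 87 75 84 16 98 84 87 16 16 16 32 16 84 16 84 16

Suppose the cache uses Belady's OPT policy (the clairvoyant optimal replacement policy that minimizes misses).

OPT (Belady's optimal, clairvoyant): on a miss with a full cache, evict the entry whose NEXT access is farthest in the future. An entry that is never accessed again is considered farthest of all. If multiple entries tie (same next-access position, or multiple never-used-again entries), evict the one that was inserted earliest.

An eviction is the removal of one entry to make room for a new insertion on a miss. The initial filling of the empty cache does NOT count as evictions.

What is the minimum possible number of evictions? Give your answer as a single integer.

OPT (Belady) simulation (capacity=5):
  1. access 75: MISS. Cache: [75]
  2. access 87: MISS. Cache: [75 87]
  3. access 75: HIT. Next use of 75: never. Cache: [75 87]
  4. access 84: MISS. Cache: [75 87 84]
  5. access 16: MISS. Cache: [75 87 84 16]
  6. access 98: MISS. Cache: [75 87 84 16 98]
  7. access 84: HIT. Next use of 84: step 14. Cache: [75 87 84 16 98]
  8. access 87: HIT. Next use of 87: never. Cache: [75 87 84 16 98]
  9. access 16: HIT. Next use of 16: step 10. Cache: [75 87 84 16 98]
  10. access 16: HIT. Next use of 16: step 11. Cache: [75 87 84 16 98]
  11. access 16: HIT. Next use of 16: step 13. Cache: [75 87 84 16 98]
  12. access 32: MISS, evict 75 (next use: never). Cache: [87 84 16 98 32]
  13. access 16: HIT. Next use of 16: step 15. Cache: [87 84 16 98 32]
  14. access 84: HIT. Next use of 84: step 16. Cache: [87 84 16 98 32]
  15. access 16: HIT. Next use of 16: step 17. Cache: [87 84 16 98 32]
  16. access 84: HIT. Next use of 84: never. Cache: [87 84 16 98 32]
  17. access 16: HIT. Next use of 16: never. Cache: [87 84 16 98 32]
Total: 11 hits, 6 misses, 1 evictions

Answer: 1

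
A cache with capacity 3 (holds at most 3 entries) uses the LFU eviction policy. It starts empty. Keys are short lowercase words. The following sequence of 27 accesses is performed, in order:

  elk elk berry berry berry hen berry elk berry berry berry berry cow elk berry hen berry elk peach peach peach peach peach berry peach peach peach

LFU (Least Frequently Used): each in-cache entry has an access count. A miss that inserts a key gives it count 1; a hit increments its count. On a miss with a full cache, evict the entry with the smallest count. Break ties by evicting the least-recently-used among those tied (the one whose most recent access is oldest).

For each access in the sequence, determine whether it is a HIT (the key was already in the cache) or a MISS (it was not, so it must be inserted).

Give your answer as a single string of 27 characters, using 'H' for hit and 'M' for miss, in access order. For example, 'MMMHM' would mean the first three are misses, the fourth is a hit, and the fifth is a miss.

Answer: MHMHHMHHHHHHMHHMHHMHHHHHHHH

Derivation:
LFU simulation (capacity=3):
  1. access elk: MISS. Cache: [elk(c=1)]
  2. access elk: HIT, count now 2. Cache: [elk(c=2)]
  3. access berry: MISS. Cache: [berry(c=1) elk(c=2)]
  4. access berry: HIT, count now 2. Cache: [elk(c=2) berry(c=2)]
  5. access berry: HIT, count now 3. Cache: [elk(c=2) berry(c=3)]
  6. access hen: MISS. Cache: [hen(c=1) elk(c=2) berry(c=3)]
  7. access berry: HIT, count now 4. Cache: [hen(c=1) elk(c=2) berry(c=4)]
  8. access elk: HIT, count now 3. Cache: [hen(c=1) elk(c=3) berry(c=4)]
  9. access berry: HIT, count now 5. Cache: [hen(c=1) elk(c=3) berry(c=5)]
  10. access berry: HIT, count now 6. Cache: [hen(c=1) elk(c=3) berry(c=6)]
  11. access berry: HIT, count now 7. Cache: [hen(c=1) elk(c=3) berry(c=7)]
  12. access berry: HIT, count now 8. Cache: [hen(c=1) elk(c=3) berry(c=8)]
  13. access cow: MISS, evict hen(c=1). Cache: [cow(c=1) elk(c=3) berry(c=8)]
  14. access elk: HIT, count now 4. Cache: [cow(c=1) elk(c=4) berry(c=8)]
  15. access berry: HIT, count now 9. Cache: [cow(c=1) elk(c=4) berry(c=9)]
  16. access hen: MISS, evict cow(c=1). Cache: [hen(c=1) elk(c=4) berry(c=9)]
  17. access berry: HIT, count now 10. Cache: [hen(c=1) elk(c=4) berry(c=10)]
  18. access elk: HIT, count now 5. Cache: [hen(c=1) elk(c=5) berry(c=10)]
  19. access peach: MISS, evict hen(c=1). Cache: [peach(c=1) elk(c=5) berry(c=10)]
  20. access peach: HIT, count now 2. Cache: [peach(c=2) elk(c=5) berry(c=10)]
  21. access peach: HIT, count now 3. Cache: [peach(c=3) elk(c=5) berry(c=10)]
  22. access peach: HIT, count now 4. Cache: [peach(c=4) elk(c=5) berry(c=10)]
  23. access peach: HIT, count now 5. Cache: [elk(c=5) peach(c=5) berry(c=10)]
  24. access berry: HIT, count now 11. Cache: [elk(c=5) peach(c=5) berry(c=11)]
  25. access peach: HIT, count now 6. Cache: [elk(c=5) peach(c=6) berry(c=11)]
  26. access peach: HIT, count now 7. Cache: [elk(c=5) peach(c=7) berry(c=11)]
  27. access peach: HIT, count now 8. Cache: [elk(c=5) peach(c=8) berry(c=11)]
Total: 21 hits, 6 misses, 3 evictions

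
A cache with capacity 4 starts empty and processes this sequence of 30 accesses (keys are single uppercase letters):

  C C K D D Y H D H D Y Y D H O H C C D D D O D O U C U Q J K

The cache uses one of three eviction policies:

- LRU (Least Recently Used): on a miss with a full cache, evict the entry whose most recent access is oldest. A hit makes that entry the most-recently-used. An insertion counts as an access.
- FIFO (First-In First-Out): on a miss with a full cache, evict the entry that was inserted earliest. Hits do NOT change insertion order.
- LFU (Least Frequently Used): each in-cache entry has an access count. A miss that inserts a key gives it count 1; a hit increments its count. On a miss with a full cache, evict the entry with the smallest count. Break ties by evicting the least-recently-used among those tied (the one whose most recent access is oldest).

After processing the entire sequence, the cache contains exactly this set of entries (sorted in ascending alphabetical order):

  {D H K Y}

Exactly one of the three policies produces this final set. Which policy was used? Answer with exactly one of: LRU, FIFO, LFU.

Simulating under each policy and comparing final sets:
  LRU: final set = {J K Q U} -> differs
  FIFO: final set = {J K Q U} -> differs
  LFU: final set = {D H K Y} -> MATCHES target
Only LFU produces the target set.

Answer: LFU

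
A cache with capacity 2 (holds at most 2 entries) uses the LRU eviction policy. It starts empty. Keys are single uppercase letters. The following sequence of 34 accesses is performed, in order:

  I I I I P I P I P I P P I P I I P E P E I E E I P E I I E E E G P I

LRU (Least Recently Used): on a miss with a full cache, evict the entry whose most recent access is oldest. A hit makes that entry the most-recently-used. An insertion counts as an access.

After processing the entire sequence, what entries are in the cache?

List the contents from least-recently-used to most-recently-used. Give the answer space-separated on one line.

LRU simulation (capacity=2):
  1. access I: MISS. Cache (LRU->MRU): [I]
  2. access I: HIT. Cache (LRU->MRU): [I]
  3. access I: HIT. Cache (LRU->MRU): [I]
  4. access I: HIT. Cache (LRU->MRU): [I]
  5. access P: MISS. Cache (LRU->MRU): [I P]
  6. access I: HIT. Cache (LRU->MRU): [P I]
  7. access P: HIT. Cache (LRU->MRU): [I P]
  8. access I: HIT. Cache (LRU->MRU): [P I]
  9. access P: HIT. Cache (LRU->MRU): [I P]
  10. access I: HIT. Cache (LRU->MRU): [P I]
  11. access P: HIT. Cache (LRU->MRU): [I P]
  12. access P: HIT. Cache (LRU->MRU): [I P]
  13. access I: HIT. Cache (LRU->MRU): [P I]
  14. access P: HIT. Cache (LRU->MRU): [I P]
  15. access I: HIT. Cache (LRU->MRU): [P I]
  16. access I: HIT. Cache (LRU->MRU): [P I]
  17. access P: HIT. Cache (LRU->MRU): [I P]
  18. access E: MISS, evict I. Cache (LRU->MRU): [P E]
  19. access P: HIT. Cache (LRU->MRU): [E P]
  20. access E: HIT. Cache (LRU->MRU): [P E]
  21. access I: MISS, evict P. Cache (LRU->MRU): [E I]
  22. access E: HIT. Cache (LRU->MRU): [I E]
  23. access E: HIT. Cache (LRU->MRU): [I E]
  24. access I: HIT. Cache (LRU->MRU): [E I]
  25. access P: MISS, evict E. Cache (LRU->MRU): [I P]
  26. access E: MISS, evict I. Cache (LRU->MRU): [P E]
  27. access I: MISS, evict P. Cache (LRU->MRU): [E I]
  28. access I: HIT. Cache (LRU->MRU): [E I]
  29. access E: HIT. Cache (LRU->MRU): [I E]
  30. access E: HIT. Cache (LRU->MRU): [I E]
  31. access E: HIT. Cache (LRU->MRU): [I E]
  32. access G: MISS, evict I. Cache (LRU->MRU): [E G]
  33. access P: MISS, evict E. Cache (LRU->MRU): [G P]
  34. access I: MISS, evict G. Cache (LRU->MRU): [P I]
Total: 24 hits, 10 misses, 8 evictions

Answer: P I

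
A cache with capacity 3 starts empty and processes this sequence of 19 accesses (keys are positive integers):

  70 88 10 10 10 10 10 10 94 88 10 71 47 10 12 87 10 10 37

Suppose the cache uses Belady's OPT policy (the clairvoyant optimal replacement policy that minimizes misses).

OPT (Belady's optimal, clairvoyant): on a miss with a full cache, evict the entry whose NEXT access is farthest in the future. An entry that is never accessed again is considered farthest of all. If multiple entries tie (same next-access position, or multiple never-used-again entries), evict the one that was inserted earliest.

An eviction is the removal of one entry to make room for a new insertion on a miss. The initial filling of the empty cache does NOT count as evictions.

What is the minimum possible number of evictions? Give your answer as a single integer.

Answer: 6

Derivation:
OPT (Belady) simulation (capacity=3):
  1. access 70: MISS. Cache: [70]
  2. access 88: MISS. Cache: [70 88]
  3. access 10: MISS. Cache: [70 88 10]
  4. access 10: HIT. Next use of 10: step 5. Cache: [70 88 10]
  5. access 10: HIT. Next use of 10: step 6. Cache: [70 88 10]
  6. access 10: HIT. Next use of 10: step 7. Cache: [70 88 10]
  7. access 10: HIT. Next use of 10: step 8. Cache: [70 88 10]
  8. access 10: HIT. Next use of 10: step 11. Cache: [70 88 10]
  9. access 94: MISS, evict 70 (next use: never). Cache: [88 10 94]
  10. access 88: HIT. Next use of 88: never. Cache: [88 10 94]
  11. access 10: HIT. Next use of 10: step 14. Cache: [88 10 94]
  12. access 71: MISS, evict 88 (next use: never). Cache: [10 94 71]
  13. access 47: MISS, evict 94 (next use: never). Cache: [10 71 47]
  14. access 10: HIT. Next use of 10: step 17. Cache: [10 71 47]
  15. access 12: MISS, evict 71 (next use: never). Cache: [10 47 12]
  16. access 87: MISS, evict 47 (next use: never). Cache: [10 12 87]
  17. access 10: HIT. Next use of 10: step 18. Cache: [10 12 87]
  18. access 10: HIT. Next use of 10: never. Cache: [10 12 87]
  19. access 37: MISS, evict 10 (next use: never). Cache: [12 87 37]
Total: 10 hits, 9 misses, 6 evictions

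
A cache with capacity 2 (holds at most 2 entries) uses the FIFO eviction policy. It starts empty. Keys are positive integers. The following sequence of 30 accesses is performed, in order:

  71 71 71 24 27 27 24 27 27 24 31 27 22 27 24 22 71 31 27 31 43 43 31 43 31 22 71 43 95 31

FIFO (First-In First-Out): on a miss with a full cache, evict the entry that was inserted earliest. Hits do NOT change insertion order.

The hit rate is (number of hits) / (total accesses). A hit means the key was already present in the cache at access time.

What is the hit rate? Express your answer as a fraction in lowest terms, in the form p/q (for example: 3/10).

FIFO simulation (capacity=2):
  1. access 71: MISS. Cache (old->new): [71]
  2. access 71: HIT. Cache (old->new): [71]
  3. access 71: HIT. Cache (old->new): [71]
  4. access 24: MISS. Cache (old->new): [71 24]
  5. access 27: MISS, evict 71. Cache (old->new): [24 27]
  6. access 27: HIT. Cache (old->new): [24 27]
  7. access 24: HIT. Cache (old->new): [24 27]
  8. access 27: HIT. Cache (old->new): [24 27]
  9. access 27: HIT. Cache (old->new): [24 27]
  10. access 24: HIT. Cache (old->new): [24 27]
  11. access 31: MISS, evict 24. Cache (old->new): [27 31]
  12. access 27: HIT. Cache (old->new): [27 31]
  13. access 22: MISS, evict 27. Cache (old->new): [31 22]
  14. access 27: MISS, evict 31. Cache (old->new): [22 27]
  15. access 24: MISS, evict 22. Cache (old->new): [27 24]
  16. access 22: MISS, evict 27. Cache (old->new): [24 22]
  17. access 71: MISS, evict 24. Cache (old->new): [22 71]
  18. access 31: MISS, evict 22. Cache (old->new): [71 31]
  19. access 27: MISS, evict 71. Cache (old->new): [31 27]
  20. access 31: HIT. Cache (old->new): [31 27]
  21. access 43: MISS, evict 31. Cache (old->new): [27 43]
  22. access 43: HIT. Cache (old->new): [27 43]
  23. access 31: MISS, evict 27. Cache (old->new): [43 31]
  24. access 43: HIT. Cache (old->new): [43 31]
  25. access 31: HIT. Cache (old->new): [43 31]
  26. access 22: MISS, evict 43. Cache (old->new): [31 22]
  27. access 71: MISS, evict 31. Cache (old->new): [22 71]
  28. access 43: MISS, evict 22. Cache (old->new): [71 43]
  29. access 95: MISS, evict 71. Cache (old->new): [43 95]
  30. access 31: MISS, evict 43. Cache (old->new): [95 31]
Total: 12 hits, 18 misses, 16 evictions

Hit rate = 12/30 = 2/5

Answer: 2/5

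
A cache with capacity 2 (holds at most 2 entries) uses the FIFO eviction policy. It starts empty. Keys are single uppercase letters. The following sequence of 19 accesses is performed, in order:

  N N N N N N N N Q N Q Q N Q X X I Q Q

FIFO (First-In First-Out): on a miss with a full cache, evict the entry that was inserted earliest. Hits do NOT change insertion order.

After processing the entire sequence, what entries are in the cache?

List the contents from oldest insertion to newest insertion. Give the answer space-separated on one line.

Answer: I Q

Derivation:
FIFO simulation (capacity=2):
  1. access N: MISS. Cache (old->new): [N]
  2. access N: HIT. Cache (old->new): [N]
  3. access N: HIT. Cache (old->new): [N]
  4. access N: HIT. Cache (old->new): [N]
  5. access N: HIT. Cache (old->new): [N]
  6. access N: HIT. Cache (old->new): [N]
  7. access N: HIT. Cache (old->new): [N]
  8. access N: HIT. Cache (old->new): [N]
  9. access Q: MISS. Cache (old->new): [N Q]
  10. access N: HIT. Cache (old->new): [N Q]
  11. access Q: HIT. Cache (old->new): [N Q]
  12. access Q: HIT. Cache (old->new): [N Q]
  13. access N: HIT. Cache (old->new): [N Q]
  14. access Q: HIT. Cache (old->new): [N Q]
  15. access X: MISS, evict N. Cache (old->new): [Q X]
  16. access X: HIT. Cache (old->new): [Q X]
  17. access I: MISS, evict Q. Cache (old->new): [X I]
  18. access Q: MISS, evict X. Cache (old->new): [I Q]
  19. access Q: HIT. Cache (old->new): [I Q]
Total: 14 hits, 5 misses, 3 evictions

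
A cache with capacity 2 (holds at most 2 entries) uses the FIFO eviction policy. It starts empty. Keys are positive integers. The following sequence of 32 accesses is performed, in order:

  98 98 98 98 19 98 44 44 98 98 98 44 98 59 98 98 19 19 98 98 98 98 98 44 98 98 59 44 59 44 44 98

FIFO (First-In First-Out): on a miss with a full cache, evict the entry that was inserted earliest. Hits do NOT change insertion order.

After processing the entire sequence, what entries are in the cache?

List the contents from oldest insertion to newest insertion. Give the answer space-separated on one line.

Answer: 59 98

Derivation:
FIFO simulation (capacity=2):
  1. access 98: MISS. Cache (old->new): [98]
  2. access 98: HIT. Cache (old->new): [98]
  3. access 98: HIT. Cache (old->new): [98]
  4. access 98: HIT. Cache (old->new): [98]
  5. access 19: MISS. Cache (old->new): [98 19]
  6. access 98: HIT. Cache (old->new): [98 19]
  7. access 44: MISS, evict 98. Cache (old->new): [19 44]
  8. access 44: HIT. Cache (old->new): [19 44]
  9. access 98: MISS, evict 19. Cache (old->new): [44 98]
  10. access 98: HIT. Cache (old->new): [44 98]
  11. access 98: HIT. Cache (old->new): [44 98]
  12. access 44: HIT. Cache (old->new): [44 98]
  13. access 98: HIT. Cache (old->new): [44 98]
  14. access 59: MISS, evict 44. Cache (old->new): [98 59]
  15. access 98: HIT. Cache (old->new): [98 59]
  16. access 98: HIT. Cache (old->new): [98 59]
  17. access 19: MISS, evict 98. Cache (old->new): [59 19]
  18. access 19: HIT. Cache (old->new): [59 19]
  19. access 98: MISS, evict 59. Cache (old->new): [19 98]
  20. access 98: HIT. Cache (old->new): [19 98]
  21. access 98: HIT. Cache (old->new): [19 98]
  22. access 98: HIT. Cache (old->new): [19 98]
  23. access 98: HIT. Cache (old->new): [19 98]
  24. access 44: MISS, evict 19. Cache (old->new): [98 44]
  25. access 98: HIT. Cache (old->new): [98 44]
  26. access 98: HIT. Cache (old->new): [98 44]
  27. access 59: MISS, evict 98. Cache (old->new): [44 59]
  28. access 44: HIT. Cache (old->new): [44 59]
  29. access 59: HIT. Cache (old->new): [44 59]
  30. access 44: HIT. Cache (old->new): [44 59]
  31. access 44: HIT. Cache (old->new): [44 59]
  32. access 98: MISS, evict 44. Cache (old->new): [59 98]
Total: 22 hits, 10 misses, 8 evictions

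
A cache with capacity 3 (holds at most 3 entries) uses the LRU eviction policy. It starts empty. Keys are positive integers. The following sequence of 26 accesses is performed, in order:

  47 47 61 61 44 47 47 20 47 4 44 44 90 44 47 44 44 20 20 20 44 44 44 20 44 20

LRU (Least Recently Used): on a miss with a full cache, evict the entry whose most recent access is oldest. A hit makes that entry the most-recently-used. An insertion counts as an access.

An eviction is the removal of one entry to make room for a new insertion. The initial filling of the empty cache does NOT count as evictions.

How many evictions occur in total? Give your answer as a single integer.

LRU simulation (capacity=3):
  1. access 47: MISS. Cache (LRU->MRU): [47]
  2. access 47: HIT. Cache (LRU->MRU): [47]
  3. access 61: MISS. Cache (LRU->MRU): [47 61]
  4. access 61: HIT. Cache (LRU->MRU): [47 61]
  5. access 44: MISS. Cache (LRU->MRU): [47 61 44]
  6. access 47: HIT. Cache (LRU->MRU): [61 44 47]
  7. access 47: HIT. Cache (LRU->MRU): [61 44 47]
  8. access 20: MISS, evict 61. Cache (LRU->MRU): [44 47 20]
  9. access 47: HIT. Cache (LRU->MRU): [44 20 47]
  10. access 4: MISS, evict 44. Cache (LRU->MRU): [20 47 4]
  11. access 44: MISS, evict 20. Cache (LRU->MRU): [47 4 44]
  12. access 44: HIT. Cache (LRU->MRU): [47 4 44]
  13. access 90: MISS, evict 47. Cache (LRU->MRU): [4 44 90]
  14. access 44: HIT. Cache (LRU->MRU): [4 90 44]
  15. access 47: MISS, evict 4. Cache (LRU->MRU): [90 44 47]
  16. access 44: HIT. Cache (LRU->MRU): [90 47 44]
  17. access 44: HIT. Cache (LRU->MRU): [90 47 44]
  18. access 20: MISS, evict 90. Cache (LRU->MRU): [47 44 20]
  19. access 20: HIT. Cache (LRU->MRU): [47 44 20]
  20. access 20: HIT. Cache (LRU->MRU): [47 44 20]
  21. access 44: HIT. Cache (LRU->MRU): [47 20 44]
  22. access 44: HIT. Cache (LRU->MRU): [47 20 44]
  23. access 44: HIT. Cache (LRU->MRU): [47 20 44]
  24. access 20: HIT. Cache (LRU->MRU): [47 44 20]
  25. access 44: HIT. Cache (LRU->MRU): [47 20 44]
  26. access 20: HIT. Cache (LRU->MRU): [47 44 20]
Total: 17 hits, 9 misses, 6 evictions

Answer: 6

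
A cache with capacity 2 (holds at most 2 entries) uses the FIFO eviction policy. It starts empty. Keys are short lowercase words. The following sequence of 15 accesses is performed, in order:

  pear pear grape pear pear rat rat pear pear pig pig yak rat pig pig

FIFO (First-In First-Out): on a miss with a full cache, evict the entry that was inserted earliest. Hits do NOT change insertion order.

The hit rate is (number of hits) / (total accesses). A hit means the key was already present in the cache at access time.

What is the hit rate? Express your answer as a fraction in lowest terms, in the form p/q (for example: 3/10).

FIFO simulation (capacity=2):
  1. access pear: MISS. Cache (old->new): [pear]
  2. access pear: HIT. Cache (old->new): [pear]
  3. access grape: MISS. Cache (old->new): [pear grape]
  4. access pear: HIT. Cache (old->new): [pear grape]
  5. access pear: HIT. Cache (old->new): [pear grape]
  6. access rat: MISS, evict pear. Cache (old->new): [grape rat]
  7. access rat: HIT. Cache (old->new): [grape rat]
  8. access pear: MISS, evict grape. Cache (old->new): [rat pear]
  9. access pear: HIT. Cache (old->new): [rat pear]
  10. access pig: MISS, evict rat. Cache (old->new): [pear pig]
  11. access pig: HIT. Cache (old->new): [pear pig]
  12. access yak: MISS, evict pear. Cache (old->new): [pig yak]
  13. access rat: MISS, evict pig. Cache (old->new): [yak rat]
  14. access pig: MISS, evict yak. Cache (old->new): [rat pig]
  15. access pig: HIT. Cache (old->new): [rat pig]
Total: 7 hits, 8 misses, 6 evictions

Hit rate = 7/15

Answer: 7/15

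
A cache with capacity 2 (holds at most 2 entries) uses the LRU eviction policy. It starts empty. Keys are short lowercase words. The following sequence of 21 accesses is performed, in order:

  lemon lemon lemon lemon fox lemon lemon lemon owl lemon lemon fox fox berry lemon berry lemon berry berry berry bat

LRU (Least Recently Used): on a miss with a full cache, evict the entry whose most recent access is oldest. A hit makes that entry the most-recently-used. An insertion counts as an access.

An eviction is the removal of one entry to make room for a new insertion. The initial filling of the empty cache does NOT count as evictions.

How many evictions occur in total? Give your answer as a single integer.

LRU simulation (capacity=2):
  1. access lemon: MISS. Cache (LRU->MRU): [lemon]
  2. access lemon: HIT. Cache (LRU->MRU): [lemon]
  3. access lemon: HIT. Cache (LRU->MRU): [lemon]
  4. access lemon: HIT. Cache (LRU->MRU): [lemon]
  5. access fox: MISS. Cache (LRU->MRU): [lemon fox]
  6. access lemon: HIT. Cache (LRU->MRU): [fox lemon]
  7. access lemon: HIT. Cache (LRU->MRU): [fox lemon]
  8. access lemon: HIT. Cache (LRU->MRU): [fox lemon]
  9. access owl: MISS, evict fox. Cache (LRU->MRU): [lemon owl]
  10. access lemon: HIT. Cache (LRU->MRU): [owl lemon]
  11. access lemon: HIT. Cache (LRU->MRU): [owl lemon]
  12. access fox: MISS, evict owl. Cache (LRU->MRU): [lemon fox]
  13. access fox: HIT. Cache (LRU->MRU): [lemon fox]
  14. access berry: MISS, evict lemon. Cache (LRU->MRU): [fox berry]
  15. access lemon: MISS, evict fox. Cache (LRU->MRU): [berry lemon]
  16. access berry: HIT. Cache (LRU->MRU): [lemon berry]
  17. access lemon: HIT. Cache (LRU->MRU): [berry lemon]
  18. access berry: HIT. Cache (LRU->MRU): [lemon berry]
  19. access berry: HIT. Cache (LRU->MRU): [lemon berry]
  20. access berry: HIT. Cache (LRU->MRU): [lemon berry]
  21. access bat: MISS, evict lemon. Cache (LRU->MRU): [berry bat]
Total: 14 hits, 7 misses, 5 evictions

Answer: 5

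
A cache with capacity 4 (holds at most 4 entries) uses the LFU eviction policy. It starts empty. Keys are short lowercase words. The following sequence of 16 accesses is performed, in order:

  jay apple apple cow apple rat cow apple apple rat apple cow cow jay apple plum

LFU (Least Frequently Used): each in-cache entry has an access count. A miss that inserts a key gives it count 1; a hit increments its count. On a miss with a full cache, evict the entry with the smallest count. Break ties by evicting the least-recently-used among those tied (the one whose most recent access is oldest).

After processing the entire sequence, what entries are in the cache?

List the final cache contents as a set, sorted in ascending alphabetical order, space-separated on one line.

Answer: apple cow jay plum

Derivation:
LFU simulation (capacity=4):
  1. access jay: MISS. Cache: [jay(c=1)]
  2. access apple: MISS. Cache: [jay(c=1) apple(c=1)]
  3. access apple: HIT, count now 2. Cache: [jay(c=1) apple(c=2)]
  4. access cow: MISS. Cache: [jay(c=1) cow(c=1) apple(c=2)]
  5. access apple: HIT, count now 3. Cache: [jay(c=1) cow(c=1) apple(c=3)]
  6. access rat: MISS. Cache: [jay(c=1) cow(c=1) rat(c=1) apple(c=3)]
  7. access cow: HIT, count now 2. Cache: [jay(c=1) rat(c=1) cow(c=2) apple(c=3)]
  8. access apple: HIT, count now 4. Cache: [jay(c=1) rat(c=1) cow(c=2) apple(c=4)]
  9. access apple: HIT, count now 5. Cache: [jay(c=1) rat(c=1) cow(c=2) apple(c=5)]
  10. access rat: HIT, count now 2. Cache: [jay(c=1) cow(c=2) rat(c=2) apple(c=5)]
  11. access apple: HIT, count now 6. Cache: [jay(c=1) cow(c=2) rat(c=2) apple(c=6)]
  12. access cow: HIT, count now 3. Cache: [jay(c=1) rat(c=2) cow(c=3) apple(c=6)]
  13. access cow: HIT, count now 4. Cache: [jay(c=1) rat(c=2) cow(c=4) apple(c=6)]
  14. access jay: HIT, count now 2. Cache: [rat(c=2) jay(c=2) cow(c=4) apple(c=6)]
  15. access apple: HIT, count now 7. Cache: [rat(c=2) jay(c=2) cow(c=4) apple(c=7)]
  16. access plum: MISS, evict rat(c=2). Cache: [plum(c=1) jay(c=2) cow(c=4) apple(c=7)]
Total: 11 hits, 5 misses, 1 evictions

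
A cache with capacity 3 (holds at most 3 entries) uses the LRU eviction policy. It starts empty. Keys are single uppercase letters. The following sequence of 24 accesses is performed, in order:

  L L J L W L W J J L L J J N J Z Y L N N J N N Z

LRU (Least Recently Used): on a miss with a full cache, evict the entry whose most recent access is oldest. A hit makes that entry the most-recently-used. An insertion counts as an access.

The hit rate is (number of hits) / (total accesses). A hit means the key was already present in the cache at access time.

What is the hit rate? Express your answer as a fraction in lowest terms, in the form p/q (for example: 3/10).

Answer: 7/12

Derivation:
LRU simulation (capacity=3):
  1. access L: MISS. Cache (LRU->MRU): [L]
  2. access L: HIT. Cache (LRU->MRU): [L]
  3. access J: MISS. Cache (LRU->MRU): [L J]
  4. access L: HIT. Cache (LRU->MRU): [J L]
  5. access W: MISS. Cache (LRU->MRU): [J L W]
  6. access L: HIT. Cache (LRU->MRU): [J W L]
  7. access W: HIT. Cache (LRU->MRU): [J L W]
  8. access J: HIT. Cache (LRU->MRU): [L W J]
  9. access J: HIT. Cache (LRU->MRU): [L W J]
  10. access L: HIT. Cache (LRU->MRU): [W J L]
  11. access L: HIT. Cache (LRU->MRU): [W J L]
  12. access J: HIT. Cache (LRU->MRU): [W L J]
  13. access J: HIT. Cache (LRU->MRU): [W L J]
  14. access N: MISS, evict W. Cache (LRU->MRU): [L J N]
  15. access J: HIT. Cache (LRU->MRU): [L N J]
  16. access Z: MISS, evict L. Cache (LRU->MRU): [N J Z]
  17. access Y: MISS, evict N. Cache (LRU->MRU): [J Z Y]
  18. access L: MISS, evict J. Cache (LRU->MRU): [Z Y L]
  19. access N: MISS, evict Z. Cache (LRU->MRU): [Y L N]
  20. access N: HIT. Cache (LRU->MRU): [Y L N]
  21. access J: MISS, evict Y. Cache (LRU->MRU): [L N J]
  22. access N: HIT. Cache (LRU->MRU): [L J N]
  23. access N: HIT. Cache (LRU->MRU): [L J N]
  24. access Z: MISS, evict L. Cache (LRU->MRU): [J N Z]
Total: 14 hits, 10 misses, 7 evictions

Hit rate = 14/24 = 7/12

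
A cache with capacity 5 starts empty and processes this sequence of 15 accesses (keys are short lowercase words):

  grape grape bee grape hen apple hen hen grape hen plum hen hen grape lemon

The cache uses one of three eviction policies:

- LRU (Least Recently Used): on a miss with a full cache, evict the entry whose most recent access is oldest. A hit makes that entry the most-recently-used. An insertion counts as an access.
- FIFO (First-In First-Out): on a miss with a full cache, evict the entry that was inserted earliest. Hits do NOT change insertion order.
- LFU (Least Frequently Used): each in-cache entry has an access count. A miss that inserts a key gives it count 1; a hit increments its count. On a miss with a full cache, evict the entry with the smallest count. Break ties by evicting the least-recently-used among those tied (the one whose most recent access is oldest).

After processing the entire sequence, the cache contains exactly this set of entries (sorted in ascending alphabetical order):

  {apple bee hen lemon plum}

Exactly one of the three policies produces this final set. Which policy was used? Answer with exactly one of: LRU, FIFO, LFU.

Answer: FIFO

Derivation:
Simulating under each policy and comparing final sets:
  LRU: final set = {apple grape hen lemon plum} -> differs
  FIFO: final set = {apple bee hen lemon plum} -> MATCHES target
  LFU: final set = {apple grape hen lemon plum} -> differs
Only FIFO produces the target set.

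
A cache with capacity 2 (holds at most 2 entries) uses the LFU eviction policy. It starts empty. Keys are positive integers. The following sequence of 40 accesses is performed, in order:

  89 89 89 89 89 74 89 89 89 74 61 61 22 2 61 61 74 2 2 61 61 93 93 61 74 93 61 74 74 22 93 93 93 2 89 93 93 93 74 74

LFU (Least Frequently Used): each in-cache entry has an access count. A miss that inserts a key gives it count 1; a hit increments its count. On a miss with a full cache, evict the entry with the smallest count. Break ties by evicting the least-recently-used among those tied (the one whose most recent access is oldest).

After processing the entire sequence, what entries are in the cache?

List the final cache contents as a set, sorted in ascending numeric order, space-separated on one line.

Answer: 74 89

Derivation:
LFU simulation (capacity=2):
  1. access 89: MISS. Cache: [89(c=1)]
  2. access 89: HIT, count now 2. Cache: [89(c=2)]
  3. access 89: HIT, count now 3. Cache: [89(c=3)]
  4. access 89: HIT, count now 4. Cache: [89(c=4)]
  5. access 89: HIT, count now 5. Cache: [89(c=5)]
  6. access 74: MISS. Cache: [74(c=1) 89(c=5)]
  7. access 89: HIT, count now 6. Cache: [74(c=1) 89(c=6)]
  8. access 89: HIT, count now 7. Cache: [74(c=1) 89(c=7)]
  9. access 89: HIT, count now 8. Cache: [74(c=1) 89(c=8)]
  10. access 74: HIT, count now 2. Cache: [74(c=2) 89(c=8)]
  11. access 61: MISS, evict 74(c=2). Cache: [61(c=1) 89(c=8)]
  12. access 61: HIT, count now 2. Cache: [61(c=2) 89(c=8)]
  13. access 22: MISS, evict 61(c=2). Cache: [22(c=1) 89(c=8)]
  14. access 2: MISS, evict 22(c=1). Cache: [2(c=1) 89(c=8)]
  15. access 61: MISS, evict 2(c=1). Cache: [61(c=1) 89(c=8)]
  16. access 61: HIT, count now 2. Cache: [61(c=2) 89(c=8)]
  17. access 74: MISS, evict 61(c=2). Cache: [74(c=1) 89(c=8)]
  18. access 2: MISS, evict 74(c=1). Cache: [2(c=1) 89(c=8)]
  19. access 2: HIT, count now 2. Cache: [2(c=2) 89(c=8)]
  20. access 61: MISS, evict 2(c=2). Cache: [61(c=1) 89(c=8)]
  21. access 61: HIT, count now 2. Cache: [61(c=2) 89(c=8)]
  22. access 93: MISS, evict 61(c=2). Cache: [93(c=1) 89(c=8)]
  23. access 93: HIT, count now 2. Cache: [93(c=2) 89(c=8)]
  24. access 61: MISS, evict 93(c=2). Cache: [61(c=1) 89(c=8)]
  25. access 74: MISS, evict 61(c=1). Cache: [74(c=1) 89(c=8)]
  26. access 93: MISS, evict 74(c=1). Cache: [93(c=1) 89(c=8)]
  27. access 61: MISS, evict 93(c=1). Cache: [61(c=1) 89(c=8)]
  28. access 74: MISS, evict 61(c=1). Cache: [74(c=1) 89(c=8)]
  29. access 74: HIT, count now 2. Cache: [74(c=2) 89(c=8)]
  30. access 22: MISS, evict 74(c=2). Cache: [22(c=1) 89(c=8)]
  31. access 93: MISS, evict 22(c=1). Cache: [93(c=1) 89(c=8)]
  32. access 93: HIT, count now 2. Cache: [93(c=2) 89(c=8)]
  33. access 93: HIT, count now 3. Cache: [93(c=3) 89(c=8)]
  34. access 2: MISS, evict 93(c=3). Cache: [2(c=1) 89(c=8)]
  35. access 89: HIT, count now 9. Cache: [2(c=1) 89(c=9)]
  36. access 93: MISS, evict 2(c=1). Cache: [93(c=1) 89(c=9)]
  37. access 93: HIT, count now 2. Cache: [93(c=2) 89(c=9)]
  38. access 93: HIT, count now 3. Cache: [93(c=3) 89(c=9)]
  39. access 74: MISS, evict 93(c=3). Cache: [74(c=1) 89(c=9)]
  40. access 74: HIT, count now 2. Cache: [74(c=2) 89(c=9)]
Total: 20 hits, 20 misses, 18 evictions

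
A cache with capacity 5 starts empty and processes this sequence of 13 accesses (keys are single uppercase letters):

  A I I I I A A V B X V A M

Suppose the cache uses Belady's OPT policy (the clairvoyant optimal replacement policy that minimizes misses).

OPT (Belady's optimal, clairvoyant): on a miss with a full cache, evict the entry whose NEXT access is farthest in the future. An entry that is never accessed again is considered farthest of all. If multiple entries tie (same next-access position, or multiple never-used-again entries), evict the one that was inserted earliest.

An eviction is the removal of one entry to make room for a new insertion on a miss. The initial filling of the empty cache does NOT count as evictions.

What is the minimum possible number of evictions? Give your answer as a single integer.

Answer: 1

Derivation:
OPT (Belady) simulation (capacity=5):
  1. access A: MISS. Cache: [A]
  2. access I: MISS. Cache: [A I]
  3. access I: HIT. Next use of I: step 4. Cache: [A I]
  4. access I: HIT. Next use of I: step 5. Cache: [A I]
  5. access I: HIT. Next use of I: never. Cache: [A I]
  6. access A: HIT. Next use of A: step 7. Cache: [A I]
  7. access A: HIT. Next use of A: step 12. Cache: [A I]
  8. access V: MISS. Cache: [A I V]
  9. access B: MISS. Cache: [A I V B]
  10. access X: MISS. Cache: [A I V B X]
  11. access V: HIT. Next use of V: never. Cache: [A I V B X]
  12. access A: HIT. Next use of A: never. Cache: [A I V B X]
  13. access M: MISS, evict A (next use: never). Cache: [I V B X M]
Total: 7 hits, 6 misses, 1 evictions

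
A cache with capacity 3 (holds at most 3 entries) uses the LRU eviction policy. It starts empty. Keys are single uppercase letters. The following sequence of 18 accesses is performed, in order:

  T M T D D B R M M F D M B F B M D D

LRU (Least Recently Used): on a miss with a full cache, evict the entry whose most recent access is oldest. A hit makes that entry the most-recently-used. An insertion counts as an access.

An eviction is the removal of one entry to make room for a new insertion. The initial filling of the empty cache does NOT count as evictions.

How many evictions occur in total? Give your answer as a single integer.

Answer: 8

Derivation:
LRU simulation (capacity=3):
  1. access T: MISS. Cache (LRU->MRU): [T]
  2. access M: MISS. Cache (LRU->MRU): [T M]
  3. access T: HIT. Cache (LRU->MRU): [M T]
  4. access D: MISS. Cache (LRU->MRU): [M T D]
  5. access D: HIT. Cache (LRU->MRU): [M T D]
  6. access B: MISS, evict M. Cache (LRU->MRU): [T D B]
  7. access R: MISS, evict T. Cache (LRU->MRU): [D B R]
  8. access M: MISS, evict D. Cache (LRU->MRU): [B R M]
  9. access M: HIT. Cache (LRU->MRU): [B R M]
  10. access F: MISS, evict B. Cache (LRU->MRU): [R M F]
  11. access D: MISS, evict R. Cache (LRU->MRU): [M F D]
  12. access M: HIT. Cache (LRU->MRU): [F D M]
  13. access B: MISS, evict F. Cache (LRU->MRU): [D M B]
  14. access F: MISS, evict D. Cache (LRU->MRU): [M B F]
  15. access B: HIT. Cache (LRU->MRU): [M F B]
  16. access M: HIT. Cache (LRU->MRU): [F B M]
  17. access D: MISS, evict F. Cache (LRU->MRU): [B M D]
  18. access D: HIT. Cache (LRU->MRU): [B M D]
Total: 7 hits, 11 misses, 8 evictions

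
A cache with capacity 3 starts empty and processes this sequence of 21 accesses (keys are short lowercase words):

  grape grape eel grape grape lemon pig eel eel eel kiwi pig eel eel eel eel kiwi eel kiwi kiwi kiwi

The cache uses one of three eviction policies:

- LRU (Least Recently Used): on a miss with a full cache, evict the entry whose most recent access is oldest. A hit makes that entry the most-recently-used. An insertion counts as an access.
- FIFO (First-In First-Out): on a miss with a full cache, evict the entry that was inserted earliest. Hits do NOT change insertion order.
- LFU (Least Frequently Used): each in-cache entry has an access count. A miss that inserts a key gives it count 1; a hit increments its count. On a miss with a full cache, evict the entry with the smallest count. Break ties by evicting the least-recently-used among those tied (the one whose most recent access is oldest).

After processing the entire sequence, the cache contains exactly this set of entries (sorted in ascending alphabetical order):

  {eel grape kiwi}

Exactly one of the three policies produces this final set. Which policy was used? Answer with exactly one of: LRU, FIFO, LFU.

Answer: LFU

Derivation:
Simulating under each policy and comparing final sets:
  LRU: final set = {eel kiwi pig} -> differs
  FIFO: final set = {eel kiwi pig} -> differs
  LFU: final set = {eel grape kiwi} -> MATCHES target
Only LFU produces the target set.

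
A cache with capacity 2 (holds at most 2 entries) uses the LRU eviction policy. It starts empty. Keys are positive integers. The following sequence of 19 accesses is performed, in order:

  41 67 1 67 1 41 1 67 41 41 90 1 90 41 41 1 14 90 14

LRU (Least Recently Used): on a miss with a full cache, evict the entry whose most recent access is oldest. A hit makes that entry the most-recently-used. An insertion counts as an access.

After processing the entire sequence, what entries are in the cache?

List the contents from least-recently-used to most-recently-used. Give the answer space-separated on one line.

LRU simulation (capacity=2):
  1. access 41: MISS. Cache (LRU->MRU): [41]
  2. access 67: MISS. Cache (LRU->MRU): [41 67]
  3. access 1: MISS, evict 41. Cache (LRU->MRU): [67 1]
  4. access 67: HIT. Cache (LRU->MRU): [1 67]
  5. access 1: HIT. Cache (LRU->MRU): [67 1]
  6. access 41: MISS, evict 67. Cache (LRU->MRU): [1 41]
  7. access 1: HIT. Cache (LRU->MRU): [41 1]
  8. access 67: MISS, evict 41. Cache (LRU->MRU): [1 67]
  9. access 41: MISS, evict 1. Cache (LRU->MRU): [67 41]
  10. access 41: HIT. Cache (LRU->MRU): [67 41]
  11. access 90: MISS, evict 67. Cache (LRU->MRU): [41 90]
  12. access 1: MISS, evict 41. Cache (LRU->MRU): [90 1]
  13. access 90: HIT. Cache (LRU->MRU): [1 90]
  14. access 41: MISS, evict 1. Cache (LRU->MRU): [90 41]
  15. access 41: HIT. Cache (LRU->MRU): [90 41]
  16. access 1: MISS, evict 90. Cache (LRU->MRU): [41 1]
  17. access 14: MISS, evict 41. Cache (LRU->MRU): [1 14]
  18. access 90: MISS, evict 1. Cache (LRU->MRU): [14 90]
  19. access 14: HIT. Cache (LRU->MRU): [90 14]
Total: 7 hits, 12 misses, 10 evictions

Answer: 90 14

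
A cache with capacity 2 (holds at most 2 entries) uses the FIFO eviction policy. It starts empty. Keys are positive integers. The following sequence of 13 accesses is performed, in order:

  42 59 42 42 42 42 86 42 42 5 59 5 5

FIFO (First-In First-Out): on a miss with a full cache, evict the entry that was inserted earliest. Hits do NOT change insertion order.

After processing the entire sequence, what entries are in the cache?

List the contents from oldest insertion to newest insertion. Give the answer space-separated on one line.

Answer: 5 59

Derivation:
FIFO simulation (capacity=2):
  1. access 42: MISS. Cache (old->new): [42]
  2. access 59: MISS. Cache (old->new): [42 59]
  3. access 42: HIT. Cache (old->new): [42 59]
  4. access 42: HIT. Cache (old->new): [42 59]
  5. access 42: HIT. Cache (old->new): [42 59]
  6. access 42: HIT. Cache (old->new): [42 59]
  7. access 86: MISS, evict 42. Cache (old->new): [59 86]
  8. access 42: MISS, evict 59. Cache (old->new): [86 42]
  9. access 42: HIT. Cache (old->new): [86 42]
  10. access 5: MISS, evict 86. Cache (old->new): [42 5]
  11. access 59: MISS, evict 42. Cache (old->new): [5 59]
  12. access 5: HIT. Cache (old->new): [5 59]
  13. access 5: HIT. Cache (old->new): [5 59]
Total: 7 hits, 6 misses, 4 evictions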